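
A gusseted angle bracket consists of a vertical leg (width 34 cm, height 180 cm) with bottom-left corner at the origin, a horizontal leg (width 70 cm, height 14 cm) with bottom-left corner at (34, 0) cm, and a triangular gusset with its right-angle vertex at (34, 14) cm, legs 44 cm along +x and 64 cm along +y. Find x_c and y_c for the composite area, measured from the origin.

x_c = 28.23 cm, y_c = 71.39 cm

Part | A | x̄ᵢ | ȳᵢ | A·x̄ᵢ | A·ȳᵢ
vertical leg | 6120.00 | 17.00 | 90.00 | 104040.00 | 550800.00
horizontal leg | 980.00 | 69.00 | 7.00 | 67620.00 | 6860.00
gusset | 1408.00 | 48.67 | 35.33 | 68522.67 | 49749.33
Σ | 8508.00 |  |  | 240182.67 | 607409.33
x_c = 240182.67 / 8508.00 = 28.23 cm
y_c = 607409.33 / 8508.00 = 71.39 cm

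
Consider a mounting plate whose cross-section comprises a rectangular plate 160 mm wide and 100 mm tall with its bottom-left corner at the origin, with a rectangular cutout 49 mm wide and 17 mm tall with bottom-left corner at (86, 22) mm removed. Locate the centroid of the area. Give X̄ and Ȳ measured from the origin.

X̄ = 78.32 mm, Ȳ = 51.07 mm

Part | A | x̄ᵢ | ȳᵢ | A·x̄ᵢ | A·ȳᵢ
plate | 16000.00 | 80.00 | 50.00 | 1280000.00 | 800000.00
hole | -833.00 | 110.50 | 30.50 | -92046.50 | -25406.50
Σ | 15167.00 |  |  | 1187953.50 | 774593.50
X̄ = 1187953.50 / 15167.00 = 78.32 mm
Ȳ = 774593.50 / 15167.00 = 51.07 mm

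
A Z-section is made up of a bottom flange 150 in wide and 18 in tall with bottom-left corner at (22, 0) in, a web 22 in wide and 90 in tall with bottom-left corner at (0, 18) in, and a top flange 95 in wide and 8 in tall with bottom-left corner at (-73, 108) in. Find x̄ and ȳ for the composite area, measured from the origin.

bottom flange: A = 150 × 18 = 2700.00, centroid at (97.00, 9.00).
web: A = 22 × 90 = 1980.00, centroid at (11.00, 63.00).
top flange: A = 95 × 8 = 760.00, centroid at (-25.50, 112.00).
ΣA = 5440.00 in²
ΣAx̄ = (2700.00)(97.00) + (1980.00)(11.00) + (760.00)(-25.50) = 264300.00 in³
ΣAȳ = (2700.00)(9.00) + (1980.00)(63.00) + (760.00)(112.00) = 234160.00 in³
x̄ = 264300.00 / 5440.00 = 48.58 in
ȳ = 234160.00 / 5440.00 = 43.04 in

x̄ = 48.58 in, ȳ = 43.04 in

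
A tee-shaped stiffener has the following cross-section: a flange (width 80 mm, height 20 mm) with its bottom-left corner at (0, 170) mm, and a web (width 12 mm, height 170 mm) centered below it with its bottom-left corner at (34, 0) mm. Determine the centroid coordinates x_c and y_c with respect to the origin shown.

web: A = 12 × 170 = 2040.00, centroid at (40.00, 85.00).
flange: A = 80 × 20 = 1600.00, centroid at (40.00, 180.00).
ΣA = 3640.00 mm², ΣAx_c = 145600.00 mm³, ΣAy_c = 461400.00 mm³.
x_c = 145600.00/3640.00 = 40.00 mm; y_c = 461400.00/3640.00 = 126.76 mm.

x_c = 40.00 mm, y_c = 126.76 mm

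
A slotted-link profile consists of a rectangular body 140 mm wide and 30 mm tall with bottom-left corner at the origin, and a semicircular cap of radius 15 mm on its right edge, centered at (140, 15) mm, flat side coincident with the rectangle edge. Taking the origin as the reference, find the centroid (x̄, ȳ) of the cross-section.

x̄ = 75.93 mm, ȳ = 15.00 mm

rectangular body: A = 140 × 30 = 4200.00, centroid at (70.00, 15.00).
semicircular end: A = ½π·15² = 353.43, centroid at (146.37, 15.00).
ΣA = 4553.43 mm²
ΣAx̄ = (4200.00)(70.00) + (353.43)(146.37) = 345730.08 mm³
ΣAȳ = (4200.00)(15.00) + (353.43)(15.00) = 68301.44 mm³
x̄ = 345730.08 / 4553.43 = 75.93 mm
ȳ = 68301.44 / 4553.43 = 15.00 mm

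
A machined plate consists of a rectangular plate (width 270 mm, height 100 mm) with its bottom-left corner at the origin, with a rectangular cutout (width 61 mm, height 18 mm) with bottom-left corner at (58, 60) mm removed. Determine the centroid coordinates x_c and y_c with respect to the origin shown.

plate: A = 270 × 100 = 27000.00, centroid at (135.00, 50.00).
hole: A = −(61 × 18) = -1098.00, centroid at (88.50, 69.00).
ΣA = 25902.00 mm²
ΣAx_c = (27000.00)(135.00) + (-1098.00)(88.50) = 3547827.00 mm³
ΣAy_c = (27000.00)(50.00) + (-1098.00)(69.00) = 1274238.00 mm³
x_c = 3547827.00 / 25902.00 = 136.97 mm
y_c = 1274238.00 / 25902.00 = 49.19 mm

x_c = 136.97 mm, y_c = 49.19 mm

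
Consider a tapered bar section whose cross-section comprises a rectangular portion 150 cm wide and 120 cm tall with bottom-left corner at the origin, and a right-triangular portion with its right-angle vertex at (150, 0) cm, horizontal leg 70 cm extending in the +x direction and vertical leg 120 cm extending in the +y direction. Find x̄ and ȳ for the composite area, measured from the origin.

x̄ = 93.60 cm, ȳ = 56.22 cm

rectangular portion: A = 150 × 120 = 18000.00, centroid at (75.00, 60.00).
triangular portion: A = ½·70·120 = 4200.00, centroid at (173.33, 40.00).
ΣA = 22200.00 cm²
ΣAx̄ = (18000.00)(75.00) + (4200.00)(173.33) = 2078000.00 cm³
ΣAȳ = (18000.00)(60.00) + (4200.00)(40.00) = 1248000.00 cm³
x̄ = 2078000.00 / 22200.00 = 93.60 cm
ȳ = 1248000.00 / 22200.00 = 56.22 cm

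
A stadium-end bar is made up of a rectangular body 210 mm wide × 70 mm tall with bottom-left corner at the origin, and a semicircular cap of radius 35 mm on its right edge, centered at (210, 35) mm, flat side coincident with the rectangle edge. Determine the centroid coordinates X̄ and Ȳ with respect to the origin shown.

X̄ = 118.87 mm, Ȳ = 35.00 mm

rectangular body: A = 210 × 70 = 14700.00, centroid at (105.00, 35.00).
semicircular end: A = ½π·35² = 1924.23, centroid at (224.85, 35.00).
ΣA = 16624.23 mm², ΣAX̄ = 1976170.69 mm³, ΣAȲ = 581847.89 mm³.
X̄ = 1976170.69/16624.23 = 118.87 mm; Ȳ = 581847.89/16624.23 = 35.00 mm.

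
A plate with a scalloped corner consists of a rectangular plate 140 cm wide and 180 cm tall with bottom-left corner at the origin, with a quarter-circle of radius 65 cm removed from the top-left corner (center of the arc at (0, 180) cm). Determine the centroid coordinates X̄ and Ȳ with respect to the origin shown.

X̄ = 76.43 cm, Ȳ = 80.54 cm

Part | A | x̄ᵢ | ȳᵢ | A·x̄ᵢ | A·ȳᵢ
plate | 25200.00 | 70.00 | 90.00 | 1764000.00 | 2268000.00
removed quarter-circle | -3318.31 | 27.59 | 152.41 | -91541.67 | -505753.64
Σ | 21881.69 |  |  | 1672458.33 | 1762246.36
X̄ = 1672458.33 / 21881.69 = 76.43 cm
Ȳ = 1762246.36 / 21881.69 = 80.54 cm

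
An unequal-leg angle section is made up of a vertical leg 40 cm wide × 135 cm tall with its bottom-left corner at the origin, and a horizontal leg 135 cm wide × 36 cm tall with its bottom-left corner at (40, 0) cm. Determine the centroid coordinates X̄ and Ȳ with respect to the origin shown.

X̄ = 61.45 cm, Ȳ = 44.05 cm

vertical leg: A = 40 × 135 = 5400.00, centroid at (20.00, 67.50).
horizontal leg: A = 135 × 36 = 4860.00, centroid at (107.50, 18.00).
ΣA = 10260.00 cm²
ΣAX̄ = (5400.00)(20.00) + (4860.00)(107.50) = 630450.00 cm³
ΣAȲ = (5400.00)(67.50) + (4860.00)(18.00) = 451980.00 cm³
X̄ = 630450.00 / 10260.00 = 61.45 cm
Ȳ = 451980.00 / 10260.00 = 44.05 cm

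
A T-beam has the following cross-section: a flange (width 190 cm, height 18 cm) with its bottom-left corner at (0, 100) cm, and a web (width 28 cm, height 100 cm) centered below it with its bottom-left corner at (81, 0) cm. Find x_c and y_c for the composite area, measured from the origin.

x_c = 95.00 cm, y_c = 82.44 cm

web: A = 28 × 100 = 2800.00, centroid at (95.00, 50.00).
flange: A = 190 × 18 = 3420.00, centroid at (95.00, 109.00).
ΣA = 6220.00 cm², ΣAx_c = 590900.00 cm³, ΣAy_c = 512780.00 cm³.
x_c = 590900.00/6220.00 = 95.00 cm; y_c = 512780.00/6220.00 = 82.44 cm.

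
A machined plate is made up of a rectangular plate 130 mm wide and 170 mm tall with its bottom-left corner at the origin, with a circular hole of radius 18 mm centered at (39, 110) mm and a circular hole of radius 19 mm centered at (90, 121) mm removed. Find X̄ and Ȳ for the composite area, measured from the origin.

X̄ = 64.91 mm, Ȳ = 81.68 mm

plate: A = 130 × 170 = 22100.00, centroid at (65.00, 85.00).
hole 1: A = −π·18² = -1017.88, centroid at (39.00, 110.00).
hole 2: A = −π·19² = -1134.11, centroid at (90.00, 121.00).
ΣA = 19948.01 mm², ΣAX̄ = 1294732.49 mm³, ΣAȲ = 1629305.73 mm³.
X̄ = 1294732.49/19948.01 = 64.91 mm; Ȳ = 1629305.73/19948.01 = 81.68 mm.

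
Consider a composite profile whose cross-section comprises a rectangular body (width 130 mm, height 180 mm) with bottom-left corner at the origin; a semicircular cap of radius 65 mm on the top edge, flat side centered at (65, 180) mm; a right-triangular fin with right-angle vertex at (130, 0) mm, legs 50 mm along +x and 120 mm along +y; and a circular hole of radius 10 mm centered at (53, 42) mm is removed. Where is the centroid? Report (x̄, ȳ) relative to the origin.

x̄ = 72.60 mm, ȳ = 109.73 mm

rectangular body: A = 130 × 180 = 23400.00, centroid at (65.00, 90.00).
semicircular top: A = ½π·65² = 6636.61, centroid at (65.00, 207.59).
triangular fin: A = ½·50·120 = 3000.00, centroid at (146.67, 40.00).
hole: A = −π·10² = -314.16, centroid at (53.00, 42.00).
ΣA = 32722.46 mm²
ΣAx̄ = (23400.00)(65.00) + (6636.61)(65.00) + (3000.00)(146.67) + (-314.16)(53.00) = 2375729.50 mm³
ΣAȳ = (23400.00)(90.00) + (6636.61)(207.59) + (3000.00)(40.00) + (-314.16)(42.00) = 3590479.25 mm³
x̄ = 2375729.50 / 32722.46 = 72.60 mm
ȳ = 3590479.25 / 32722.46 = 109.73 mm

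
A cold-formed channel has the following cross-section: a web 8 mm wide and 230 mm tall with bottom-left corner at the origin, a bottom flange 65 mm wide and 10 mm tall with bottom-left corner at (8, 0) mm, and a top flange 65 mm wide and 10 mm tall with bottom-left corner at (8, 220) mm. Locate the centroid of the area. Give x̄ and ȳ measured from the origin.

x̄ = 19.11 mm, ȳ = 115.00 mm

Part | A | x̄ᵢ | ȳᵢ | A·x̄ᵢ | A·ȳᵢ
web | 1840.00 | 4.00 | 115.00 | 7360.00 | 211600.00
bottom flange | 650.00 | 40.50 | 5.00 | 26325.00 | 3250.00
top flange | 650.00 | 40.50 | 225.00 | 26325.00 | 146250.00
Σ | 3140.00 |  |  | 60010.00 | 361100.00
x̄ = 60010.00 / 3140.00 = 19.11 mm
ȳ = 361100.00 / 3140.00 = 115.00 mm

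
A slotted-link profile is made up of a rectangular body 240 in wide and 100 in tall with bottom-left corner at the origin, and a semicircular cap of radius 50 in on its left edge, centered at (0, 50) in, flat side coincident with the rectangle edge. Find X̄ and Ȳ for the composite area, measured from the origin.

X̄ = 100.14 in, Ȳ = 50.00 in

Part | A | x̄ᵢ | ȳᵢ | A·x̄ᵢ | A·ȳᵢ
rectangular body | 24000.00 | 120.00 | 50.00 | 2880000.00 | 1200000.00
semicircular end | 3926.99 | -21.22 | 50.00 | -83333.33 | 196349.54
Σ | 27926.99 |  |  | 2796666.67 | 1396349.54
X̄ = 2796666.67 / 27926.99 = 100.14 in
Ȳ = 1396349.54 / 27926.99 = 50.00 in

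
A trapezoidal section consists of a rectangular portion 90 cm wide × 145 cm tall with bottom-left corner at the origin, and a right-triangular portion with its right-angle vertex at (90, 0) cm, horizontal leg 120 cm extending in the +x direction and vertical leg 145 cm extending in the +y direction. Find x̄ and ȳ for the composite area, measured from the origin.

rectangular portion: A = 90 × 145 = 13050.00, centroid at (45.00, 72.50).
triangular portion: A = ½·120·145 = 8700.00, centroid at (130.00, 48.33).
ΣA = 21750.00 cm²
ΣAx̄ = (13050.00)(45.00) + (8700.00)(130.00) = 1718250.00 cm³
ΣAȳ = (13050.00)(72.50) + (8700.00)(48.33) = 1366625.00 cm³
x̄ = 1718250.00 / 21750.00 = 79.00 cm
ȳ = 1366625.00 / 21750.00 = 62.83 cm

x̄ = 79.00 cm, ȳ = 62.83 cm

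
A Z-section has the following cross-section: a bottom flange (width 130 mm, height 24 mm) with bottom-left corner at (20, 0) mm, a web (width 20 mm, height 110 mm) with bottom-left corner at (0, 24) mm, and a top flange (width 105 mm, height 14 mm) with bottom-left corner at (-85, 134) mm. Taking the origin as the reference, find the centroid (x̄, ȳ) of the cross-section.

bottom flange: A = 130 × 24 = 3120.00, centroid at (85.00, 12.00).
web: A = 20 × 110 = 2200.00, centroid at (10.00, 79.00).
top flange: A = 105 × 14 = 1470.00, centroid at (-32.50, 141.00).
ΣA = 6790.00 mm², ΣAx̄ = 239425.00 mm³, ΣAȳ = 418510.00 mm³.
x̄ = 239425.00/6790.00 = 35.26 mm; ȳ = 418510.00/6790.00 = 61.64 mm.

x̄ = 35.26 mm, ȳ = 61.64 mm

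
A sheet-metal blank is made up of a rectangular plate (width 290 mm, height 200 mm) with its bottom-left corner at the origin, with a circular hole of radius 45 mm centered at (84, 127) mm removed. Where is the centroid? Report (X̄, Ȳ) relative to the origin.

plate: A = 290 × 200 = 58000.00, centroid at (145.00, 100.00).
hole: A = −π·45² = -6361.73, centroid at (84.00, 127.00).
ΣA = 51638.27 mm², ΣAX̄ = 7875615.09 mm³, ΣAȲ = 4992060.91 mm³.
X̄ = 7875615.09/51638.27 = 152.52 mm; Ȳ = 4992060.91/51638.27 = 96.67 mm.

X̄ = 152.52 mm, Ȳ = 96.67 mm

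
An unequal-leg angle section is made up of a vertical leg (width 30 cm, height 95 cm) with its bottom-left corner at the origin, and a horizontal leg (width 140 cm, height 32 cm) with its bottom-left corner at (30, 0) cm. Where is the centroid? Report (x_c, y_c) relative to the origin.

vertical leg: A = 30 × 95 = 2850.00, centroid at (15.00, 47.50).
horizontal leg: A = 140 × 32 = 4480.00, centroid at (100.00, 16.00).
ΣA = 7330.00 cm², ΣAx_c = 490750.00 cm³, ΣAy_c = 207055.00 cm³.
x_c = 490750.00/7330.00 = 66.95 cm; y_c = 207055.00/7330.00 = 28.25 cm.

x_c = 66.95 cm, y_c = 28.25 cm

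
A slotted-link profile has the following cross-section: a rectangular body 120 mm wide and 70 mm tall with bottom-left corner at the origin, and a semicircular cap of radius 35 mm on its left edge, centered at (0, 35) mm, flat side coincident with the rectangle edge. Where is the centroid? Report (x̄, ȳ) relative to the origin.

rectangular body: A = 120 × 70 = 8400.00, centroid at (60.00, 35.00).
semicircular end: A = ½π·35² = 1924.23, centroid at (-14.85, 35.00).
ΣA = 10324.23 mm²
ΣAx̄ = (8400.00)(60.00) + (1924.23)(-14.85) = 475416.67 mm³
ΣAȳ = (8400.00)(35.00) + (1924.23)(35.00) = 361347.89 mm³
x̄ = 475416.67 / 10324.23 = 46.05 mm
ȳ = 361347.89 / 10324.23 = 35.00 mm

x̄ = 46.05 mm, ȳ = 35.00 mm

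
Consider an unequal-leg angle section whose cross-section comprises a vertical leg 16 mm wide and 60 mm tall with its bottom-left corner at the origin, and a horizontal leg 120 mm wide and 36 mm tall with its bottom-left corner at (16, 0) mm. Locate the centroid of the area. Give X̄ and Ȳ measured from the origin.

Part | A | x̄ᵢ | ȳᵢ | A·x̄ᵢ | A·ȳᵢ
vertical leg | 960.00 | 8.00 | 30.00 | 7680.00 | 28800.00
horizontal leg | 4320.00 | 76.00 | 18.00 | 328320.00 | 77760.00
Σ | 5280.00 |  |  | 336000.00 | 106560.00
X̄ = 336000.00 / 5280.00 = 63.64 mm
Ȳ = 106560.00 / 5280.00 = 20.18 mm

X̄ = 63.64 mm, Ȳ = 20.18 mm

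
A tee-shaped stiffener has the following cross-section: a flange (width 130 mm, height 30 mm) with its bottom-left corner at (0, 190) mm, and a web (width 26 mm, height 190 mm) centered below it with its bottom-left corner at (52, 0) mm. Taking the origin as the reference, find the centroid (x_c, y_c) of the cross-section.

Part | A | x̄ᵢ | ȳᵢ | A·x̄ᵢ | A·ȳᵢ
web | 4940.00 | 65.00 | 95.00 | 321100.00 | 469300.00
flange | 3900.00 | 65.00 | 205.00 | 253500.00 | 799500.00
Σ | 8840.00 |  |  | 574600.00 | 1268800.00
x_c = 574600.00 / 8840.00 = 65.00 mm
y_c = 1268800.00 / 8840.00 = 143.53 mm

x_c = 65.00 mm, y_c = 143.53 mm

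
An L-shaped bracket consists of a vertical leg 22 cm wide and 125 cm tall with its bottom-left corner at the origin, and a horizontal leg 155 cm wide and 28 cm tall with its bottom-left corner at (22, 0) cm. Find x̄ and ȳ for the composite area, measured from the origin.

vertical leg: A = 22 × 125 = 2750.00, centroid at (11.00, 62.50).
horizontal leg: A = 155 × 28 = 4340.00, centroid at (99.50, 14.00).
ΣA = 7090.00 cm²
ΣAx̄ = (2750.00)(11.00) + (4340.00)(99.50) = 462080.00 cm³
ΣAȳ = (2750.00)(62.50) + (4340.00)(14.00) = 232635.00 cm³
x̄ = 462080.00 / 7090.00 = 65.17 cm
ȳ = 232635.00 / 7090.00 = 32.81 cm

x̄ = 65.17 cm, ȳ = 32.81 cm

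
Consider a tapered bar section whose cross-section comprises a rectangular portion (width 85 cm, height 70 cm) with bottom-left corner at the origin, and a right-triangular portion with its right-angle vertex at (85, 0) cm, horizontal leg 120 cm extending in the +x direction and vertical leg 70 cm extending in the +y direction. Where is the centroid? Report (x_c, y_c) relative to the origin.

x_c = 76.64 cm, y_c = 30.17 cm

Part | A | x̄ᵢ | ȳᵢ | A·x̄ᵢ | A·ȳᵢ
rectangular portion | 5950.00 | 42.50 | 35.00 | 252875.00 | 208250.00
triangular portion | 4200.00 | 125.00 | 23.33 | 525000.00 | 98000.00
Σ | 10150.00 |  |  | 777875.00 | 306250.00
x_c = 777875.00 / 10150.00 = 76.64 cm
y_c = 306250.00 / 10150.00 = 30.17 cm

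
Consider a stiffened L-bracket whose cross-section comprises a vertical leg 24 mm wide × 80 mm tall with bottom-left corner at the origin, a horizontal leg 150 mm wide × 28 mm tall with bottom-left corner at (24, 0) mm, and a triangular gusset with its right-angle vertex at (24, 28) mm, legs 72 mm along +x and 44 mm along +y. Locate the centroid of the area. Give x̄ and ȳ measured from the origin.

x̄ = 66.83 mm, ȳ = 26.37 mm

Part | A | x̄ᵢ | ȳᵢ | A·x̄ᵢ | A·ȳᵢ
vertical leg | 1920.00 | 12.00 | 40.00 | 23040.00 | 76800.00
horizontal leg | 4200.00 | 99.00 | 14.00 | 415800.00 | 58800.00
gusset | 1584.00 | 48.00 | 42.67 | 76032.00 | 67584.00
Σ | 7704.00 |  |  | 514872.00 | 203184.00
x̄ = 514872.00 / 7704.00 = 66.83 mm
ȳ = 203184.00 / 7704.00 = 26.37 mm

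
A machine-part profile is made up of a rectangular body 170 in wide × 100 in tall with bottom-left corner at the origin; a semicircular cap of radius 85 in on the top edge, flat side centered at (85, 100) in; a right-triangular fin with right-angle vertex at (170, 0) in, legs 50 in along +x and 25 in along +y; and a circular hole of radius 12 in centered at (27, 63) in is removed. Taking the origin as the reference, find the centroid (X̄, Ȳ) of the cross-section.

X̄ = 88.15 in, Ȳ = 83.13 in

Part | A | x̄ᵢ | ȳᵢ | A·x̄ᵢ | A·ȳᵢ
rectangular body | 17000.00 | 85.00 | 50.00 | 1445000.00 | 850000.00
semicircular top | 11349.00 | 85.00 | 136.08 | 964665.29 | 1544317.01
triangular fin | 625.00 | 186.67 | 8.33 | 116666.67 | 5208.33
hole | -452.39 | 27.00 | 63.00 | -12214.51 | -28500.53
Σ | 28521.61 |  |  | 2514117.45 | 2371024.82
X̄ = 2514117.45 / 28521.61 = 88.15 in
Ȳ = 2371024.82 / 28521.61 = 83.13 in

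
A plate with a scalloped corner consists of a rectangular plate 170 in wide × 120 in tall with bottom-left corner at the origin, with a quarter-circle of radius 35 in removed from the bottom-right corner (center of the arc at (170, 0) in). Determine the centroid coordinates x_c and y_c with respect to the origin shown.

x_c = 81.53 in, y_c = 62.23 in

Part | A | x̄ᵢ | ȳᵢ | A·x̄ᵢ | A·ȳᵢ
plate | 20400.00 | 85.00 | 60.00 | 1734000.00 | 1224000.00
removed quarter-circle | -962.11 | 155.15 | 14.85 | -149267.50 | -14291.67
Σ | 19437.89 |  |  | 1584732.50 | 1209708.33
x_c = 1584732.50 / 19437.89 = 81.53 in
y_c = 1209708.33 / 19437.89 = 62.23 in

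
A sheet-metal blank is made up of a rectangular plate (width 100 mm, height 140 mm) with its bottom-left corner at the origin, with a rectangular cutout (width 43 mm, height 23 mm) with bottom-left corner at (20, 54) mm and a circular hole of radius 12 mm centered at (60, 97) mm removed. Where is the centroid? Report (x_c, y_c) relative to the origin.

x_c = 50.31 mm, y_c = 69.38 mm

plate: A = 100 × 140 = 14000.00, centroid at (50.00, 70.00).
hole 1: A = −(43 × 23) = -989.00, centroid at (41.50, 65.50).
hole 2: A = −π·12² = -452.39, centroid at (60.00, 97.00).
ΣA = 12558.61 mm²
ΣAx_c = (14000.00)(50.00) + (-989.00)(41.50) + (-452.39)(60.00) = 631813.14 mm³
ΣAy_c = (14000.00)(70.00) + (-989.00)(65.50) + (-452.39)(97.00) = 871338.73 mm³
x_c = 631813.14 / 12558.61 = 50.31 mm
y_c = 871338.73 / 12558.61 = 69.38 mm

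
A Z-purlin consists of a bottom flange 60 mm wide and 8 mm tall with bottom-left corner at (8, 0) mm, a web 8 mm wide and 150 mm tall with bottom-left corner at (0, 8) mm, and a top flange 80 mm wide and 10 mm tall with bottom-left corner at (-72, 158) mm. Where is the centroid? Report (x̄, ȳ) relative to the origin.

bottom flange: A = 60 × 8 = 480.00, centroid at (38.00, 4.00).
web: A = 8 × 150 = 1200.00, centroid at (4.00, 83.00).
top flange: A = 80 × 10 = 800.00, centroid at (-32.00, 163.00).
ΣA = 2480.00 mm²
ΣAx̄ = (480.00)(38.00) + (1200.00)(4.00) + (800.00)(-32.00) = -2560.00 mm³
ΣAȳ = (480.00)(4.00) + (1200.00)(83.00) + (800.00)(163.00) = 231920.00 mm³
x̄ = -2560.00 / 2480.00 = -1.03 mm
ȳ = 231920.00 / 2480.00 = 93.52 mm

x̄ = -1.03 mm, ȳ = 93.52 mm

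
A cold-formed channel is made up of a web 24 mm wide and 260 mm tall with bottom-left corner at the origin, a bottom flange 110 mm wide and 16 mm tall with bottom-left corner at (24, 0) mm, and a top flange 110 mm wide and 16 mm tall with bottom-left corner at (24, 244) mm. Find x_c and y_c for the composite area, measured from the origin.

x_c = 36.16 mm, y_c = 130.00 mm

web: A = 24 × 260 = 6240.00, centroid at (12.00, 130.00).
bottom flange: A = 110 × 16 = 1760.00, centroid at (79.00, 8.00).
top flange: A = 110 × 16 = 1760.00, centroid at (79.00, 252.00).
ΣA = 9760.00 mm², ΣAx_c = 352960.00 mm³, ΣAy_c = 1268800.00 mm³.
x_c = 352960.00/9760.00 = 36.16 mm; y_c = 1268800.00/9760.00 = 130.00 mm.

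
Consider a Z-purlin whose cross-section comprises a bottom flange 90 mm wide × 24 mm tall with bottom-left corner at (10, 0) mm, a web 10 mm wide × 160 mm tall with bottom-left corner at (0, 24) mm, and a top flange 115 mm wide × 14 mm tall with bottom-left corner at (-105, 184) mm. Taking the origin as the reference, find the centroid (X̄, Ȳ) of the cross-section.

bottom flange: A = 90 × 24 = 2160.00, centroid at (55.00, 12.00).
web: A = 10 × 160 = 1600.00, centroid at (5.00, 104.00).
top flange: A = 115 × 14 = 1610.00, centroid at (-47.50, 191.00).
ΣA = 5370.00 mm², ΣAX̄ = 50325.00 mm³, ΣAȲ = 499830.00 mm³.
X̄ = 50325.00/5370.00 = 9.37 mm; Ȳ = 499830.00/5370.00 = 93.08 mm.

X̄ = 9.37 mm, Ȳ = 93.08 mm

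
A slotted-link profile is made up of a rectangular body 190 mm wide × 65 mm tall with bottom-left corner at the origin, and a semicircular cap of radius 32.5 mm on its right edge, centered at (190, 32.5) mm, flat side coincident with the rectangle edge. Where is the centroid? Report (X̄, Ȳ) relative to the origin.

X̄ = 107.88 mm, Ȳ = 32.50 mm

Part | A | x̄ᵢ | ȳᵢ | A·x̄ᵢ | A·ȳᵢ
rectangular body | 12350.00 | 95.00 | 32.50 | 1173250.00 | 401375.00
semicircular end | 1659.15 | 203.79 | 32.50 | 338124.60 | 53922.49
Σ | 14009.15 |  |  | 1511374.60 | 455297.49
X̄ = 1511374.60 / 14009.15 = 107.88 mm
Ȳ = 455297.49 / 14009.15 = 32.50 mm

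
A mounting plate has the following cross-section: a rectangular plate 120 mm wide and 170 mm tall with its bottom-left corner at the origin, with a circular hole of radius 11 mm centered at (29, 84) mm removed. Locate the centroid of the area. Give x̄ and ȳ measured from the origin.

plate: A = 120 × 170 = 20400.00, centroid at (60.00, 85.00).
hole: A = −π·11² = -380.13, centroid at (29.00, 84.00).
ΣA = 20019.87 mm², ΣAx̄ = 1212976.15 mm³, ΣAȳ = 1702068.85 mm³.
x̄ = 1212976.15/20019.87 = 60.59 mm; ȳ = 1702068.85/20019.87 = 85.02 mm.

x̄ = 60.59 mm, ȳ = 85.02 mm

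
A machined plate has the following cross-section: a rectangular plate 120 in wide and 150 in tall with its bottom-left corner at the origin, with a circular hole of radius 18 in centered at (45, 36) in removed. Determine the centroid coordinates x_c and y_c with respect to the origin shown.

Part | A | x̄ᵢ | ȳᵢ | A·x̄ᵢ | A·ȳᵢ
plate | 18000.00 | 60.00 | 75.00 | 1080000.00 | 1350000.00
hole | -1017.88 | 45.00 | 36.00 | -45804.42 | -36643.54
Σ | 16982.12 |  |  | 1034195.58 | 1313356.46
x_c = 1034195.58 / 16982.12 = 60.90 in
y_c = 1313356.46 / 16982.12 = 77.34 in

x_c = 60.90 in, y_c = 77.34 in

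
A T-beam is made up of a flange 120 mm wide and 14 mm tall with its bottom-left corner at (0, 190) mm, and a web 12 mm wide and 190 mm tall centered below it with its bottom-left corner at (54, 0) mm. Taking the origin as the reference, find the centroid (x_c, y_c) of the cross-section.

x_c = 60.00 mm, y_c = 138.27 mm

web: A = 12 × 190 = 2280.00, centroid at (60.00, 95.00).
flange: A = 120 × 14 = 1680.00, centroid at (60.00, 197.00).
ΣA = 3960.00 mm²
ΣAx_c = (2280.00)(60.00) + (1680.00)(60.00) = 237600.00 mm³
ΣAy_c = (2280.00)(95.00) + (1680.00)(197.00) = 547560.00 mm³
x_c = 237600.00 / 3960.00 = 60.00 mm
y_c = 547560.00 / 3960.00 = 138.27 mm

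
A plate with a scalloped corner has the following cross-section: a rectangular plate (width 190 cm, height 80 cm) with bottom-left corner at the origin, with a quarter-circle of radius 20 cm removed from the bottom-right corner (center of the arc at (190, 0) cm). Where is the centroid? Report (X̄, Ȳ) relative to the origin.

X̄ = 93.17 cm, Ȳ = 40.67 cm

Part | A | x̄ᵢ | ȳᵢ | A·x̄ᵢ | A·ȳᵢ
plate | 15200.00 | 95.00 | 40.00 | 1444000.00 | 608000.00
removed quarter-circle | -314.16 | 181.51 | 8.49 | -57023.59 | -2666.67
Σ | 14885.84 |  |  | 1386976.41 | 605333.33
X̄ = 1386976.41 / 14885.84 = 93.17 cm
Ȳ = 605333.33 / 14885.84 = 40.67 cm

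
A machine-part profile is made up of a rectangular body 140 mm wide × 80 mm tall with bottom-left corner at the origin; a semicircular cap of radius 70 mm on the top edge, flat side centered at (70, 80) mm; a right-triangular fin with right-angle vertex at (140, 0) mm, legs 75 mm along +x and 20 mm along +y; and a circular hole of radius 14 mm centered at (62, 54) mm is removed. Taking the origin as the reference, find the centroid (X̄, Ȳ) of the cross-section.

X̄ = 74.00 mm, Ȳ = 66.43 mm

Part | A | x̄ᵢ | ȳᵢ | A·x̄ᵢ | A·ȳᵢ
rectangular body | 11200.00 | 70.00 | 40.00 | 784000.00 | 448000.00
semicircular top | 7696.90 | 70.00 | 109.71 | 538783.14 | 844418.83
triangular fin | 750.00 | 165.00 | 6.67 | 123750.00 | 5000.00
hole | -615.75 | 62.00 | 54.00 | -38176.63 | -33250.62
Σ | 19031.15 |  |  | 1408356.51 | 1264168.21
X̄ = 1408356.51 / 19031.15 = 74.00 mm
Ȳ = 1264168.21 / 19031.15 = 66.43 mm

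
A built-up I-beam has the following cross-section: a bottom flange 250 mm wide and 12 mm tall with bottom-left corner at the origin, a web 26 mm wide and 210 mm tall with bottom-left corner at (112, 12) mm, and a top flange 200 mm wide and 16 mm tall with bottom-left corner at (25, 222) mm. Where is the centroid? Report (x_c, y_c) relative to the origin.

bottom flange: A = 250 × 12 = 3000.00, centroid at (125.00, 6.00).
web: A = 26 × 210 = 5460.00, centroid at (125.00, 117.00).
top flange: A = 200 × 16 = 3200.00, centroid at (125.00, 230.00).
ΣA = 11660.00 mm², ΣAx_c = 1457500.00 mm³, ΣAy_c = 1392820.00 mm³.
x_c = 1457500.00/11660.00 = 125.00 mm; y_c = 1392820.00/11660.00 = 119.45 mm.

x_c = 125.00 mm, y_c = 119.45 mm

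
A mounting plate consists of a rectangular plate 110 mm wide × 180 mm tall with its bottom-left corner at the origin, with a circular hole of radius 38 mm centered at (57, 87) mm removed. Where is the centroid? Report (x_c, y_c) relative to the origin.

Part | A | x̄ᵢ | ȳᵢ | A·x̄ᵢ | A·ȳᵢ
plate | 19800.00 | 55.00 | 90.00 | 1089000.00 | 1782000.00
hole | -4536.46 | 57.00 | 87.00 | -258578.21 | -394672.00
Σ | 15263.54 |  |  | 830421.79 | 1387328.00
x_c = 830421.79 / 15263.54 = 54.41 mm
y_c = 1387328.00 / 15263.54 = 90.89 mm

x_c = 54.41 mm, y_c = 90.89 mm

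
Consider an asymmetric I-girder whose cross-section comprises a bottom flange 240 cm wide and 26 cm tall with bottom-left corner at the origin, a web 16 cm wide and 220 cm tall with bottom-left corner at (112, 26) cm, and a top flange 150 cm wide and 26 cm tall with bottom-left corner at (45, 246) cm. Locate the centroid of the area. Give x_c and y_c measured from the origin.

x_c = 120.00 cm, y_c = 114.93 cm

Part | A | x̄ᵢ | ȳᵢ | A·x̄ᵢ | A·ȳᵢ
bottom flange | 6240.00 | 120.00 | 13.00 | 748800.00 | 81120.00
web | 3520.00 | 120.00 | 136.00 | 422400.00 | 478720.00
top flange | 3900.00 | 120.00 | 259.00 | 468000.00 | 1010100.00
Σ | 13660.00 |  |  | 1639200.00 | 1569940.00
x_c = 1639200.00 / 13660.00 = 120.00 cm
y_c = 1569940.00 / 13660.00 = 114.93 cm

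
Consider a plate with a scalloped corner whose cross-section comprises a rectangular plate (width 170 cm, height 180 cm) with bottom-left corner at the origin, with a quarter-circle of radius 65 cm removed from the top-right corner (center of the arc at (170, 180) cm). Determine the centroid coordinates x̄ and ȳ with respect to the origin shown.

plate: A = 170 × 180 = 30600.00, centroid at (85.00, 90.00).
removed quarter-circle: A = −¼π·65² = -3318.31, centroid at (142.41, 152.41).
ΣA = 27281.69 cm², ΣAx̄ = 2128429.44 cm³, ΣAȳ = 2248246.36 cm³.
x̄ = 2128429.44/27281.69 = 78.02 cm; ȳ = 2248246.36/27281.69 = 82.41 cm.

x̄ = 78.02 cm, ȳ = 82.41 cm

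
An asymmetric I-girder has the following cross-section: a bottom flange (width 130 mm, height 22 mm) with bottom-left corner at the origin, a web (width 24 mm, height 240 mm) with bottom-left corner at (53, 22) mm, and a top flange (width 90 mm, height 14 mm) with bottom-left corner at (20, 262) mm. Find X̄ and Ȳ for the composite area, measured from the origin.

X̄ = 65.00 mm, Ȳ = 120.28 mm

bottom flange: A = 130 × 22 = 2860.00, centroid at (65.00, 11.00).
web: A = 24 × 240 = 5760.00, centroid at (65.00, 142.00).
top flange: A = 90 × 14 = 1260.00, centroid at (65.00, 269.00).
ΣA = 9880.00 mm², ΣAX̄ = 642200.00 mm³, ΣAȲ = 1188320.00 mm³.
X̄ = 642200.00/9880.00 = 65.00 mm; Ȳ = 1188320.00/9880.00 = 120.28 mm.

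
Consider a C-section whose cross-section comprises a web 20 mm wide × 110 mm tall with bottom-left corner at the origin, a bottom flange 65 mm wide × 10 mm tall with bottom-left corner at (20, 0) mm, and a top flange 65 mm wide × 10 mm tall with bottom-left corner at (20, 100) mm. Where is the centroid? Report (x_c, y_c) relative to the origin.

Part | A | x̄ᵢ | ȳᵢ | A·x̄ᵢ | A·ȳᵢ
web | 2200.00 | 10.00 | 55.00 | 22000.00 | 121000.00
bottom flange | 650.00 | 52.50 | 5.00 | 34125.00 | 3250.00
top flange | 650.00 | 52.50 | 105.00 | 34125.00 | 68250.00
Σ | 3500.00 |  |  | 90250.00 | 192500.00
x_c = 90250.00 / 3500.00 = 25.79 mm
y_c = 192500.00 / 3500.00 = 55.00 mm

x_c = 25.79 mm, y_c = 55.00 mm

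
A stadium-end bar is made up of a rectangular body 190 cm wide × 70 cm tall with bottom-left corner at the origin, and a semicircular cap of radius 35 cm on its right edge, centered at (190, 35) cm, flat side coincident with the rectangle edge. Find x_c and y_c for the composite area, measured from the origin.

Part | A | x̄ᵢ | ȳᵢ | A·x̄ᵢ | A·ȳᵢ
rectangular body | 13300.00 | 95.00 | 35.00 | 1263500.00 | 465500.00
semicircular end | 1924.23 | 204.85 | 35.00 | 394186.18 | 67347.89
Σ | 15224.23 |  |  | 1657686.18 | 532847.89
x_c = 1657686.18 / 15224.23 = 108.88 cm
y_c = 532847.89 / 15224.23 = 35.00 cm

x_c = 108.88 cm, y_c = 35.00 cm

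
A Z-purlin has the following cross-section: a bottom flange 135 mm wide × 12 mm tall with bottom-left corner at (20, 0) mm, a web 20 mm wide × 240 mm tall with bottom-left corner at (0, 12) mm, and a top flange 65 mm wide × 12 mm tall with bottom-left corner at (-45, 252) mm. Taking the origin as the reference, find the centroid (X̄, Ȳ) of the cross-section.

bottom flange: A = 135 × 12 = 1620.00, centroid at (87.50, 6.00).
web: A = 20 × 240 = 4800.00, centroid at (10.00, 132.00).
top flange: A = 65 × 12 = 780.00, centroid at (-12.50, 258.00).
ΣA = 7200.00 mm², ΣAX̄ = 180000.00 mm³, ΣAȲ = 844560.00 mm³.
X̄ = 180000.00/7200.00 = 25.00 mm; Ȳ = 844560.00/7200.00 = 117.30 mm.

X̄ = 25.00 mm, Ȳ = 117.30 mm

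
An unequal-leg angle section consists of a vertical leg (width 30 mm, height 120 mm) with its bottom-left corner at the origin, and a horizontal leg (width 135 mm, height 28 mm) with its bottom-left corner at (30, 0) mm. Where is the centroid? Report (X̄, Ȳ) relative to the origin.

X̄ = 57.26 mm, Ȳ = 36.44 mm

Part | A | x̄ᵢ | ȳᵢ | A·x̄ᵢ | A·ȳᵢ
vertical leg | 3600.00 | 15.00 | 60.00 | 54000.00 | 216000.00
horizontal leg | 3780.00 | 97.50 | 14.00 | 368550.00 | 52920.00
Σ | 7380.00 |  |  | 422550.00 | 268920.00
X̄ = 422550.00 / 7380.00 = 57.26 mm
Ȳ = 268920.00 / 7380.00 = 36.44 mm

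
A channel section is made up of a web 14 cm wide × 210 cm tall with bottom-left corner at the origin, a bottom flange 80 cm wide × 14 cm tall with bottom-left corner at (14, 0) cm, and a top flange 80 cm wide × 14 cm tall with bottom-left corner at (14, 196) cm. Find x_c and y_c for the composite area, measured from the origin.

x_c = 27.32 cm, y_c = 105.00 cm

web: A = 14 × 210 = 2940.00, centroid at (7.00, 105.00).
bottom flange: A = 80 × 14 = 1120.00, centroid at (54.00, 7.00).
top flange: A = 80 × 14 = 1120.00, centroid at (54.00, 203.00).
ΣA = 5180.00 cm², ΣAx_c = 141540.00 cm³, ΣAy_c = 543900.00 cm³.
x_c = 141540.00/5180.00 = 27.32 cm; y_c = 543900.00/5180.00 = 105.00 cm.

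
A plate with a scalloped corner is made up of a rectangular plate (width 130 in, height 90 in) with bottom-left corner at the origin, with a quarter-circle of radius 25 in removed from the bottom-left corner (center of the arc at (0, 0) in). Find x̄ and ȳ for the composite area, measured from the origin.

x̄ = 67.38 in, ȳ = 46.51 in

plate: A = 130 × 90 = 11700.00, centroid at (65.00, 45.00).
removed quarter-circle: A = −¼π·25² = -490.87, centroid at (10.61, 10.61).
ΣA = 11209.13 in²
ΣAx̄ = (11700.00)(65.00) + (-490.87)(10.61) = 755291.67 in³
ΣAȳ = (11700.00)(45.00) + (-490.87)(10.61) = 521291.67 in³
x̄ = 755291.67 / 11209.13 = 67.38 in
ȳ = 521291.67 / 11209.13 = 46.51 in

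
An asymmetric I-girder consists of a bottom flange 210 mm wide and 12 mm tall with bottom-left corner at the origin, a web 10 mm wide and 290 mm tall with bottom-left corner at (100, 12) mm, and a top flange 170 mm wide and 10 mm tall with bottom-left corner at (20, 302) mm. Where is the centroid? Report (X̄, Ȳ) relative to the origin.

Part | A | x̄ᵢ | ȳᵢ | A·x̄ᵢ | A·ȳᵢ
bottom flange | 2520.00 | 105.00 | 6.00 | 264600.00 | 15120.00
web | 2900.00 | 105.00 | 157.00 | 304500.00 | 455300.00
top flange | 1700.00 | 105.00 | 307.00 | 178500.00 | 521900.00
Σ | 7120.00 |  |  | 747600.00 | 992320.00
X̄ = 747600.00 / 7120.00 = 105.00 mm
Ȳ = 992320.00 / 7120.00 = 139.37 mm

X̄ = 105.00 mm, Ȳ = 139.37 mm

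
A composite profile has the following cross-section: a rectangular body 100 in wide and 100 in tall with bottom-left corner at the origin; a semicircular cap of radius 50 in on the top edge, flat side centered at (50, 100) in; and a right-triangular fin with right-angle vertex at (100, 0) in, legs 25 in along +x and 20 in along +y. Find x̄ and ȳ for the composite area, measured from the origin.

rectangular body: A = 100 × 100 = 10000.00, centroid at (50.00, 50.00).
semicircular top: A = ½π·50² = 3926.99, centroid at (50.00, 121.22).
triangular fin: A = ½·25·20 = 250.00, centroid at (108.33, 6.67).
ΣA = 14176.99 in²
ΣAx̄ = (10000.00)(50.00) + (3926.99)(50.00) + (250.00)(108.33) = 723432.87 in³
ΣAȳ = (10000.00)(50.00) + (3926.99)(121.22) + (250.00)(6.67) = 977699.08 in³
x̄ = 723432.87 / 14176.99 = 51.03 in
ȳ = 977699.08 / 14176.99 = 68.96 in

x̄ = 51.03 in, ȳ = 68.96 in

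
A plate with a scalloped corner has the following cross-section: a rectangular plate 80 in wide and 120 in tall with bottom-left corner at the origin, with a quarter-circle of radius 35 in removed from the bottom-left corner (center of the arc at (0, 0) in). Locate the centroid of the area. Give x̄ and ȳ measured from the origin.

x̄ = 42.80 in, ȳ = 65.03 in

Part | A | x̄ᵢ | ȳᵢ | A·x̄ᵢ | A·ȳᵢ
plate | 9600.00 | 40.00 | 60.00 | 384000.00 | 576000.00
removed quarter-circle | -962.11 | 14.85 | 14.85 | -14291.67 | -14291.67
Σ | 8637.89 |  |  | 369708.33 | 561708.33
x̄ = 369708.33 / 8637.89 = 42.80 in
ȳ = 561708.33 / 8637.89 = 65.03 in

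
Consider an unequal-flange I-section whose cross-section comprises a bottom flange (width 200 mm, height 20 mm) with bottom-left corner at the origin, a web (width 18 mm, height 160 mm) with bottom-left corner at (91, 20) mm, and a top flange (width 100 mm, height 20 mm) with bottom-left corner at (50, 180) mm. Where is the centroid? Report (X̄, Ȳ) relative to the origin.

X̄ = 100.00 mm, Ȳ = 79.73 mm

bottom flange: A = 200 × 20 = 4000.00, centroid at (100.00, 10.00).
web: A = 18 × 160 = 2880.00, centroid at (100.00, 100.00).
top flange: A = 100 × 20 = 2000.00, centroid at (100.00, 190.00).
ΣA = 8880.00 mm²
ΣAX̄ = (4000.00)(100.00) + (2880.00)(100.00) + (2000.00)(100.00) = 888000.00 mm³
ΣAȲ = (4000.00)(10.00) + (2880.00)(100.00) + (2000.00)(190.00) = 708000.00 mm³
X̄ = 888000.00 / 8880.00 = 100.00 mm
Ȳ = 708000.00 / 8880.00 = 79.73 mm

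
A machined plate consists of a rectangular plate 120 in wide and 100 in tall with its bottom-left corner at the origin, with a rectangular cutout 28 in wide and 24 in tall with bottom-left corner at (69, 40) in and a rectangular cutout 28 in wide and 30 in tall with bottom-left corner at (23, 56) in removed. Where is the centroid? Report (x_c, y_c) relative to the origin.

plate: A = 120 × 100 = 12000.00, centroid at (60.00, 50.00).
hole 1: A = −(28 × 24) = -672.00, centroid at (83.00, 52.00).
hole 2: A = −(28 × 30) = -840.00, centroid at (37.00, 71.00).
ΣA = 10488.00 in²
ΣAx_c = (12000.00)(60.00) + (-672.00)(83.00) + (-840.00)(37.00) = 633144.00 in³
ΣAy_c = (12000.00)(50.00) + (-672.00)(52.00) + (-840.00)(71.00) = 505416.00 in³
x_c = 633144.00 / 10488.00 = 60.37 in
y_c = 505416.00 / 10488.00 = 48.19 in

x_c = 60.37 in, y_c = 48.19 in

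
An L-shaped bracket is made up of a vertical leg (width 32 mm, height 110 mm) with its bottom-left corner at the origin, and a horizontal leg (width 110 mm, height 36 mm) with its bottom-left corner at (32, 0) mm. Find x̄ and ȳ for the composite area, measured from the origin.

vertical leg: A = 32 × 110 = 3520.00, centroid at (16.00, 55.00).
horizontal leg: A = 110 × 36 = 3960.00, centroid at (87.00, 18.00).
ΣA = 7480.00 mm², ΣAx̄ = 400840.00 mm³, ΣAȳ = 264880.00 mm³.
x̄ = 400840.00/7480.00 = 53.59 mm; ȳ = 264880.00/7480.00 = 35.41 mm.

x̄ = 53.59 mm, ȳ = 35.41 mm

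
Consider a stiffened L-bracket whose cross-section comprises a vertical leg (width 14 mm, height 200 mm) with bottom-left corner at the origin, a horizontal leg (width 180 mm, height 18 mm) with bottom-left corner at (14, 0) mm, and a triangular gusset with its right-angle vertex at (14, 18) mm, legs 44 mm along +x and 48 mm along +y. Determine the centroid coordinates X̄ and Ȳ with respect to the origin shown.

X̄ = 54.51 mm, Ȳ = 48.63 mm

Part | A | x̄ᵢ | ȳᵢ | A·x̄ᵢ | A·ȳᵢ
vertical leg | 2800.00 | 7.00 | 100.00 | 19600.00 | 280000.00
horizontal leg | 3240.00 | 104.00 | 9.00 | 336960.00 | 29160.00
gusset | 1056.00 | 28.67 | 34.00 | 30272.00 | 35904.00
Σ | 7096.00 |  |  | 386832.00 | 345064.00
X̄ = 386832.00 / 7096.00 = 54.51 mm
Ȳ = 345064.00 / 7096.00 = 48.63 mm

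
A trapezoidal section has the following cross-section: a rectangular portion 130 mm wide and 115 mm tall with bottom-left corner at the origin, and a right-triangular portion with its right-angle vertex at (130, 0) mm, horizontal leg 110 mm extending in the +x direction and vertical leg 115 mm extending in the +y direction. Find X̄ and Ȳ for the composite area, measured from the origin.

X̄ = 95.23 mm, Ȳ = 51.80 mm

Part | A | x̄ᵢ | ȳᵢ | A·x̄ᵢ | A·ȳᵢ
rectangular portion | 14950.00 | 65.00 | 57.50 | 971750.00 | 859625.00
triangular portion | 6325.00 | 166.67 | 38.33 | 1054166.67 | 242458.33
Σ | 21275.00 |  |  | 2025916.67 | 1102083.33
X̄ = 2025916.67 / 21275.00 = 95.23 mm
Ȳ = 1102083.33 / 21275.00 = 51.80 mm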